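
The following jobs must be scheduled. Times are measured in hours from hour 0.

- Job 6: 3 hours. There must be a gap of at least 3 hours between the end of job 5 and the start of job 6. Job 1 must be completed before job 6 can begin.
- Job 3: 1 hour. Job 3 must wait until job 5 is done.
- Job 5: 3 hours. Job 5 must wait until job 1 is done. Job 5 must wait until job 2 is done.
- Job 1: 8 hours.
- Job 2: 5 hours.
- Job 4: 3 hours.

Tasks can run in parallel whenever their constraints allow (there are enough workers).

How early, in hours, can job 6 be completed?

17

Job 2 can start immediately at hour 0; it finishes at hour 5.
Nothing blocks job 1, so it runs from hour 0 to hour 8.
Job 5 needs all of job 1 (finishes hour 8); job 2 (finishes hour 5). That puts its earliest start at hour 8; it finishes at 8 + 3 = hour 11.
Job 6 cannot start until job 5 (finishes hour 11, plus 3-hour gap → hour 14); job 1 (finishes hour 8). The controlling bound is hour 14, so job 6 finishes at 14 + 3 = hour 17.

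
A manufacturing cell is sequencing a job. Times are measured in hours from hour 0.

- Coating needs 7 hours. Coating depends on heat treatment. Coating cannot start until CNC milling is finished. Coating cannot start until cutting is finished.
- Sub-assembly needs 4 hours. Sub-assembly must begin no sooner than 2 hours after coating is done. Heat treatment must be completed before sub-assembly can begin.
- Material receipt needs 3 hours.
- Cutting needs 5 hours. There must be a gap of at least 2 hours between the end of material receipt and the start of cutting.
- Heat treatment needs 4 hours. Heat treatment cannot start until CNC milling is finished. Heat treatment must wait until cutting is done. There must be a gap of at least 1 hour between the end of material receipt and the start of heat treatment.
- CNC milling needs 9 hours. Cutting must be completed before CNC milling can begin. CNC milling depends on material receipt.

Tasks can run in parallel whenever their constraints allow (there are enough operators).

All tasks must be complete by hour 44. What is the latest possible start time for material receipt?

Sub-assembly has no dependents, so it just needs to finish by hour 44. Starting by 44 − 4 = hour 40 achieves that.
Coating has to be done before sub-assembly (must start by hour 40, minus 2-hour gap → hour 38). That means finishing by hour 38, i.e. starting by 38 − 7 = hour 31.
For heat treatment: coating (must start by hour 31); sub-assembly (must start by hour 40). The most restrictive is hour 31; with a 4-hour duration, heat treatment must start by hour 27.
CNC milling has several dependents: heat treatment (must start by hour 27); coating (must start by hour 31). The earliest of those limits is hour 27, so CNC milling must start by 27 − 9 = hour 18.
Cutting feeds CNC milling (must start by hour 18); heat treatment (must start by hour 27); coating (must start by hour 31). Taking the minimum, cutting must finish by hour 18 and start by 18 − 5 = hour 13.
Material receipt feeds cutting (must start by hour 13, minus 2-hour gap → hour 11); CNC milling (must start by hour 18); heat treatment (must start by hour 27, minus 1-hour gap → hour 26). Taking the minimum, material receipt must finish by hour 11 and start by 11 − 3 = hour 8.

8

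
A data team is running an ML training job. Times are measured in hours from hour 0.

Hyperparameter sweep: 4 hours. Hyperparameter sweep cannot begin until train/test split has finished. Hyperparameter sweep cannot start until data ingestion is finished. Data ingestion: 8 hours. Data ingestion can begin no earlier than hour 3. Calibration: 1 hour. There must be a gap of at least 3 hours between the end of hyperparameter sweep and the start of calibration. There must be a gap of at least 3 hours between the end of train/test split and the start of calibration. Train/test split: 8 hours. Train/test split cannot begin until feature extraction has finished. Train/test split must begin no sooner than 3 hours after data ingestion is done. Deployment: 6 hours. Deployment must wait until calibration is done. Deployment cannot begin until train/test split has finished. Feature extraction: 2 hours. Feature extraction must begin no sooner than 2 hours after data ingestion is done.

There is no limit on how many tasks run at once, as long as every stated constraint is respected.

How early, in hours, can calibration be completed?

Data ingestion cannot begin until its own release at hour 3. It runs from hour 3 to 3 + 8 = hour 11.
Feature extraction cannot begin until data ingestion (finishes hour 11, plus 2-hour gap → hour 13). It runs from hour 13 to 13 + 2 = hour 15.
For train/test split: feature extraction (finishes hour 15); data ingestion (finishes hour 11, plus 3-hour gap → hour 14). Taking the maximum gives a start of hour 15, and it finishes at 15 + 8 = hour 23.
Hyperparameter sweep has to wait for train/test split (finishes hour 23); data ingestion (finishes hour 11). The latest of these is hour 23, so hyperparameter sweep runs hour 23 to 23 + 4 = hour 27.
For calibration: hyperparameter sweep (finishes hour 27, plus 3-hour gap → hour 30); train/test split (finishes hour 23, plus 3-hour gap → hour 26). Taking the maximum gives a start of hour 30, and it finishes at 30 + 1 = hour 31.

31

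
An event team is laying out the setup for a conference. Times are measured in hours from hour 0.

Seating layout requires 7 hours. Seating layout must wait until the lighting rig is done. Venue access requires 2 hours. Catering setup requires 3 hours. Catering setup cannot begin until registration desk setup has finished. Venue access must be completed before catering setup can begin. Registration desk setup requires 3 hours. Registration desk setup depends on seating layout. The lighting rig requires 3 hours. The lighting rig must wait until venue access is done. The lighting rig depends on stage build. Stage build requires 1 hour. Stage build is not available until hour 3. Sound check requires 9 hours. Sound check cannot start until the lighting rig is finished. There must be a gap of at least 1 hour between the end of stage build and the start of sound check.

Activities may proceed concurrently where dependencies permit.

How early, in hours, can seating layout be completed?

After its own release at hour 3, stage build can start at hour 3 and finishes at hour 4.
Venue access has no prerequisites, so it starts at hour 0 and finishes at hour 2.
The lighting rig has to wait for venue access (finishes hour 2); stage build (finishes hour 4). The latest of these is hour 4, so the lighting rig runs hour 4 to 4 + 3 = hour 7.
Seating layout cannot begin until the lighting rig (finishes hour 7). It runs from hour 7 to 7 + 7 = hour 14.

14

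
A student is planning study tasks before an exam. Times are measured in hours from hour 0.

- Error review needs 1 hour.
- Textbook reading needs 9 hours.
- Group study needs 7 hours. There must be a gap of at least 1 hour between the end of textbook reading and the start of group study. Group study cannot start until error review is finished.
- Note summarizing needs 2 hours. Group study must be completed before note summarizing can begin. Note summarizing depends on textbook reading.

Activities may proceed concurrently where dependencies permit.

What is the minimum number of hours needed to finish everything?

19

Nothing blocks error review, so it runs from hour 0 to hour 1.
Nothing blocks textbook reading, so it runs from hour 0 to hour 9.
Group study has to wait for textbook reading (finishes hour 9, plus 1-hour gap → hour 10); error review (finishes hour 1). The latest of these is hour 10, so group study runs hour 10 to 10 + 7 = hour 17.
Note summarizing has to wait for group study (finishes hour 17); textbook reading (finishes hour 9). The latest of these is hour 17, so note summarizing runs hour 17 to 17 + 2 = hour 19.
All tasks are finished once the last one completes. Finish times: Textbook reading at 9, Error review at 1, Group study at 17, Note summarizing at 19. The latest is hour 19.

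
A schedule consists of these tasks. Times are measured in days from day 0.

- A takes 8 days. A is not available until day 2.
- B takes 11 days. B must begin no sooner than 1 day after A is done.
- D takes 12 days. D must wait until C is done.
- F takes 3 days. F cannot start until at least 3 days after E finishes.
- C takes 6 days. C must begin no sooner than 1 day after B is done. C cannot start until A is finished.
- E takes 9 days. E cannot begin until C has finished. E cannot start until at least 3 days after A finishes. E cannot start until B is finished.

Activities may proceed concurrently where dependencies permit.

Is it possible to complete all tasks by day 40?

No

A waits on its own release at day 2, so it starts at day 2 and finishes at 2 + 8 = day 10.
B waits on A (finishes day 10, plus 1-day gap → day 11), so it starts at day 11 and finishes at 11 + 11 = day 22.
For C: B (finishes day 22, plus 1-day gap → day 23); A (finishes day 10). Taking the maximum gives a start of day 23, and it finishes at 23 + 6 = day 29.
E has to wait for C (finishes day 29); A (finishes day 10, plus 3-day gap → day 13); B (finishes day 22). The latest of these is day 29, so E runs day 29 to 29 + 9 = day 38.
F waits on E (finishes day 38, plus 3-day gap → day 41), so it starts at day 41 and finishes at 41 + 3 = day 44.
D cannot begin until C (finishes day 29). It runs from day 29 to 29 + 12 = day 41.
The earliest everything can be done is day 44, which is after the deadline of 40, so it is not possible.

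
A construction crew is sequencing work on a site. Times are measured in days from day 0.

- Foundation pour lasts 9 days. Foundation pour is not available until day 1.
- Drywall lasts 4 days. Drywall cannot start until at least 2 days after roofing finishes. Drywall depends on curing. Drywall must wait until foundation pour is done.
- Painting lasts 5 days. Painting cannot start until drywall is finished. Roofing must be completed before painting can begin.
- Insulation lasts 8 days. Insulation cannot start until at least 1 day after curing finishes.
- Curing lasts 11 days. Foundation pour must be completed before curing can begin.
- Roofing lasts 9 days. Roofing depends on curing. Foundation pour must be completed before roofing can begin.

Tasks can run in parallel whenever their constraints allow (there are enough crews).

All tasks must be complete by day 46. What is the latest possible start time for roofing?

26

Nothing follows painting; the deadline of day 46 is its only limit. It must start by 46 − 5 = day 41.
Drywall feeds into painting (must start by day 41); so drywall must finish by day 41 and therefore start by day 37.
Roofing feeds drywall (must start by day 37, minus 2-day gap → day 35); painting (must start by day 41). Taking the minimum, roofing must finish by day 35 and start by 35 − 9 = day 26.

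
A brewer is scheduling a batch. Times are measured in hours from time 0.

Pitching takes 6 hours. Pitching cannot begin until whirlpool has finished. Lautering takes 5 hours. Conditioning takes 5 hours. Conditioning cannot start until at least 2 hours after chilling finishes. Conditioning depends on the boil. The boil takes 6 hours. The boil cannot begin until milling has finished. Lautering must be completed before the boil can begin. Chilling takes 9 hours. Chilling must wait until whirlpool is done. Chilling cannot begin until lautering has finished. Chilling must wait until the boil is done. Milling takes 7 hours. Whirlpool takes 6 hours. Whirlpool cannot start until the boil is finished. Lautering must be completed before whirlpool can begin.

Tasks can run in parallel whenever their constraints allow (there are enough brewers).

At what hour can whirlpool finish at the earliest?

19

Nothing blocks lautering, so it runs from hour 0 to hour 5.
Milling can start immediately at hour 0; it finishes at hour 7.
The boil cannot start until milling (finishes hour 7); lautering (finishes hour 5). The controlling bound is hour 7, so the boil finishes at 7 + 6 = hour 13.
Whirlpool cannot start until the boil (finishes hour 13); lautering (finishes hour 5). The controlling bound is hour 13, so whirlpool finishes at 13 + 6 = hour 19.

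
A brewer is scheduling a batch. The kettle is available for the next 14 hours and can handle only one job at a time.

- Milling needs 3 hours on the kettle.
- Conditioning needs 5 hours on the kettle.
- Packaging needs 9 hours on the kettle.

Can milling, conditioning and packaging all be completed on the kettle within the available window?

No

Running back to back, the jobs need 3 + 5 + 9 = 17 hours on the kettle.
Since 17 > 14, they cannot all fit.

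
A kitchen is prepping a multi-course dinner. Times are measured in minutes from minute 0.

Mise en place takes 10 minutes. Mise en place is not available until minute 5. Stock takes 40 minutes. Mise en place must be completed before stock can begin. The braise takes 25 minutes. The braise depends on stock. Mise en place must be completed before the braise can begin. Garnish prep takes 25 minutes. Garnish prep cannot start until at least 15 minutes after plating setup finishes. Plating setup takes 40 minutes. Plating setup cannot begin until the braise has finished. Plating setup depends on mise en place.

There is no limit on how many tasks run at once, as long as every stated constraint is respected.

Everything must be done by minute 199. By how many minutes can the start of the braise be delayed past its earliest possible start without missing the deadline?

39

Mise en place waits on its own release at minute 5, so it starts at minute 5 and finishes at 5 + 10 = minute 15.
After mise en place (finishes minute 15), stock can start at minute 15 and finishes at minute 55.
The braise needs all of stock (finishes minute 55); mise en place (finishes minute 15). That puts its earliest start at minute 55; it finishes at 55 + 25 = minute 80.

Working backward from the deadline:
To finish by minute 199, garnish prep (duration 25) must start no later than minute 174.
Plating setup feeds into garnish prep (must start by minute 174, minus 15-minute gap → minute 159); so plating setup must finish by minute 159 and therefore start by minute 119.
The braise must finish before plating setup (must start by minute 119). With a 25-minute duration, the braise must start by 119 − 25 = minute 94.
So the braise can start as early as minute 55 and as late as minute 94, giving 94 − 55 = 39 minutes of slack.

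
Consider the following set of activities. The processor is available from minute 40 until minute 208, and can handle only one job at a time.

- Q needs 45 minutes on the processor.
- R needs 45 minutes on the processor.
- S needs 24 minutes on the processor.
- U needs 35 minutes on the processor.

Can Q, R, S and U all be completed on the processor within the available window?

Yes

The processor window is 208 − 40 = 168 minutes.
Running back to back, the jobs need 45 + 45 + 24 + 35 = 149 minutes on the processor.
Since 149 ≤ 168, they fit within the window.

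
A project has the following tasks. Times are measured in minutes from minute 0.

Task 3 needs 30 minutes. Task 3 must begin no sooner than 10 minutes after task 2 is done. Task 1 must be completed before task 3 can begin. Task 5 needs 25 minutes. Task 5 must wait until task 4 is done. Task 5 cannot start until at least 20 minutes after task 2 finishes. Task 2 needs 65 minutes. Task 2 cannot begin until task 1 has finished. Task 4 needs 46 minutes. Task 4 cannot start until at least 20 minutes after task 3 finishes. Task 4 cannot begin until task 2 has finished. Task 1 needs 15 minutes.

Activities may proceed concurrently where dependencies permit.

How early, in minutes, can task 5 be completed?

211

Nothing blocks task 1, so it runs from minute 0 to minute 15.
Task 2 cannot begin until task 1 (finishes minute 15). It runs from minute 15 to 15 + 65 = minute 80.
Task 3 needs all of task 2 (finishes minute 80, plus 10-minute gap → minute 90); task 1 (finishes minute 15). That puts its earliest start at minute 90; it finishes at 90 + 30 = minute 120.
For task 4: task 3 (finishes minute 120, plus 20-minute gap → minute 140); task 2 (finishes minute 80). Taking the maximum gives a start of minute 140, and it finishes at 140 + 46 = minute 186.
Task 5 cannot start until task 4 (finishes minute 186); task 2 (finishes minute 80, plus 20-minute gap → minute 100). The controlling bound is minute 186, so task 5 finishes at 186 + 25 = minute 211.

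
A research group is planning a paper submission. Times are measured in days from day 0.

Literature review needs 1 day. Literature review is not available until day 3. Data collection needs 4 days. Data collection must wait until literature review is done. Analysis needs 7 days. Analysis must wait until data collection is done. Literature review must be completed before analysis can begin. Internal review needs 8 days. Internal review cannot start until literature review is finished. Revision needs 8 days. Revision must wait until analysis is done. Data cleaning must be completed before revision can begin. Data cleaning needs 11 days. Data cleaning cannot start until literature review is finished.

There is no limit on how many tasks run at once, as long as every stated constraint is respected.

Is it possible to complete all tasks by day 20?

No

Literature review waits on its own release at day 3, so it starts at day 3 and finishes at 3 + 1 = day 4.
Internal review waits on literature review (finishes day 4), so it starts at day 4 and finishes at 4 + 8 = day 12.
Data cleaning cannot begin until literature review (finishes day 4). It runs from day 4 to 4 + 11 = day 15.
Data collection cannot begin until literature review (finishes day 4). It runs from day 4 to 4 + 4 = day 8.
Analysis has to wait for data collection (finishes day 8); literature review (finishes day 4). The latest of these is day 8, so analysis runs day 8 to 8 + 7 = day 15.
Revision has to wait for analysis (finishes day 15); data cleaning (finishes day 15). The latest of these is day 15, so revision runs day 15 to 15 + 8 = day 23.
The earliest everything can be done is day 23, which is after the deadline of 20, so it is not possible.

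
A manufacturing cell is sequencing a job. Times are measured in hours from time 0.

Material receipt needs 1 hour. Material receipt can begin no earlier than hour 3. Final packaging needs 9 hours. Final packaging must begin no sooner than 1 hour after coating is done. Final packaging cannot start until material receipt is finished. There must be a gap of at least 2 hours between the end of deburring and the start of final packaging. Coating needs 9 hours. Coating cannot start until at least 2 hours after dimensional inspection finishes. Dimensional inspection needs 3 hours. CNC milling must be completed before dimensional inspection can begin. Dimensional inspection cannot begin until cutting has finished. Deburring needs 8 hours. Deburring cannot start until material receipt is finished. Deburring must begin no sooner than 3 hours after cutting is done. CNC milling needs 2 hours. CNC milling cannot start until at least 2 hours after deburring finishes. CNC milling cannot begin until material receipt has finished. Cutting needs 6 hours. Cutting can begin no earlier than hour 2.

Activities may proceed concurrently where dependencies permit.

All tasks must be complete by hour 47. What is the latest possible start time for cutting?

Final packaging has no dependents, so it just needs to finish by hour 47. Starting by 47 − 9 = hour 38 achieves that.
Coating has to be done before final packaging (must start by hour 38, minus 1-hour gap → hour 37). That means finishing by hour 37, i.e. starting by 37 − 9 = hour 28.
Dimensional inspection feeds into coating (must start by hour 28, minus 2-hour gap → hour 26); so dimensional inspection must finish by hour 26 and therefore start by hour 23.
CNC milling feeds into dimensional inspection (must start by hour 23); so CNC milling must finish by hour 23 and therefore start by hour 21.
Deburring feeds CNC milling (must start by hour 21, minus 2-hour gap → hour 19); final packaging (must start by hour 38, minus 2-hour gap → hour 36). Taking the minimum, deburring must finish by hour 19 and start by 19 − 8 = hour 11.
For cutting: deburring (must start by hour 11, minus 3-hour gap → hour 8); dimensional inspection (must start by hour 23). The most restrictive is hour 8; with a 6-hour duration, cutting must start by hour 2.

2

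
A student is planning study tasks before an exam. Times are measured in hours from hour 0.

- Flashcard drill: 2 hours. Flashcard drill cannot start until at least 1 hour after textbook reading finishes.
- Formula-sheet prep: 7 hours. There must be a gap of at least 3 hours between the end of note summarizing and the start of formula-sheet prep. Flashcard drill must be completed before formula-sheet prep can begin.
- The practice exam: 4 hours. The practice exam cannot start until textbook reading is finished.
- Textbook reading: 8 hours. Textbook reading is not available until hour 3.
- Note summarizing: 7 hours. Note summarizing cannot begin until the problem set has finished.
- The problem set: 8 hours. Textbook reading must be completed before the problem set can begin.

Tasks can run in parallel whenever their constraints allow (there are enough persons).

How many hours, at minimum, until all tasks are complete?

36

Textbook reading waits on its own release at hour 3, so it starts at hour 3 and finishes at 3 + 8 = hour 11.
After textbook reading (finishes hour 11), the practice exam can start at hour 11 and finishes at hour 15.
After textbook reading (finishes hour 11, plus 1-hour gap → hour 12), flashcard drill can start at hour 12 and finishes at hour 14.
The problem set waits on textbook reading (finishes hour 11), so it starts at hour 11 and finishes at 11 + 8 = hour 19.
Note summarizing waits on the problem set (finishes hour 19), so it starts at hour 19 and finishes at 19 + 7 = hour 26.
Formula-sheet prep cannot start until note summarizing (finishes hour 26, plus 3-hour gap → hour 29); flashcard drill (finishes hour 14). The controlling bound is hour 29, so formula-sheet prep finishes at 29 + 7 = hour 36.
All tasks are finished once the last one completes. Finish times: Textbook reading at 11, The problem set at 19, Flashcard drill at 14, The practice exam at 15, Note summarizing at 26, Formula-sheet prep at 36. The latest is hour 36.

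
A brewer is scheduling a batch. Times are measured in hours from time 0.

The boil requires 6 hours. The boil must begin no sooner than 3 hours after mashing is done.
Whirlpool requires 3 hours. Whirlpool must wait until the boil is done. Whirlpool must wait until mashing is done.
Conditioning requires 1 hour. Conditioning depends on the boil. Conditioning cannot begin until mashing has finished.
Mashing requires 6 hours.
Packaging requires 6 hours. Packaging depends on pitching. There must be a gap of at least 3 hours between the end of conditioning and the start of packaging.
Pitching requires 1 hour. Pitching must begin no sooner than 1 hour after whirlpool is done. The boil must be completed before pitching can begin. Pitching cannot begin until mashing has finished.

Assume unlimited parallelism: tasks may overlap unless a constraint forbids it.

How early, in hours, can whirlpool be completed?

Mashing has no prerequisites, so it starts at hour 0 and finishes at hour 6.
The boil cannot begin until mashing (finishes hour 6, plus 3-hour gap → hour 9). It runs from hour 9 to 9 + 6 = hour 15.
For whirlpool: the boil (finishes hour 15); mashing (finishes hour 6). Taking the maximum gives a start of hour 15, and it finishes at 15 + 3 = hour 18.

18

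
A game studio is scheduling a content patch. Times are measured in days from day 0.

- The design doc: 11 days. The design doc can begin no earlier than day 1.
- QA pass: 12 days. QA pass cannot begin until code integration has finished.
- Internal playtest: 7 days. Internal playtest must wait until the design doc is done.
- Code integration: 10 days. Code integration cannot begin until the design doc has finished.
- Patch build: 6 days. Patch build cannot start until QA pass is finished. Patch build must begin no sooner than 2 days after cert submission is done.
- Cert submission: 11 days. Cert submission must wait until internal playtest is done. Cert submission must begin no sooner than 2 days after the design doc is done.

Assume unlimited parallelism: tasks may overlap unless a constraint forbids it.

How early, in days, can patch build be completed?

The design doc waits on its own release at day 1, so it starts at day 1 and finishes at 1 + 11 = day 12.
Internal playtest waits on the design doc (finishes day 12), so it starts at day 12 and finishes at 12 + 7 = day 19.
Cert submission has to wait for internal playtest (finishes day 19); the design doc (finishes day 12, plus 2-day gap → day 14). The latest of these is day 19, so cert submission runs day 19 to 19 + 11 = day 30.
Code integration cannot begin until the design doc (finishes day 12). It runs from day 12 to 12 + 10 = day 22.
After code integration (finishes day 22), QA pass can start at day 22 and finishes at day 34.
Patch build cannot start until QA pass (finishes day 34); cert submission (finishes day 30, plus 2-day gap → day 32). The controlling bound is day 34, so patch build finishes at 34 + 6 = day 40.

40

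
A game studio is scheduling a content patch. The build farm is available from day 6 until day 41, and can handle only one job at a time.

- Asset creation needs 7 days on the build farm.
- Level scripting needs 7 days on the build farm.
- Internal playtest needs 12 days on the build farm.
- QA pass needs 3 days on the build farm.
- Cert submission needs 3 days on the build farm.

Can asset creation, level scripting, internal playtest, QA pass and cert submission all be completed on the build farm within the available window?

Yes

The build farm window is 41 − 6 = 35 days.
Running back to back, the jobs need 7 + 7 + 12 + 3 + 3 = 32 days on the build farm.
Since 32 ≤ 35, they fit within the window.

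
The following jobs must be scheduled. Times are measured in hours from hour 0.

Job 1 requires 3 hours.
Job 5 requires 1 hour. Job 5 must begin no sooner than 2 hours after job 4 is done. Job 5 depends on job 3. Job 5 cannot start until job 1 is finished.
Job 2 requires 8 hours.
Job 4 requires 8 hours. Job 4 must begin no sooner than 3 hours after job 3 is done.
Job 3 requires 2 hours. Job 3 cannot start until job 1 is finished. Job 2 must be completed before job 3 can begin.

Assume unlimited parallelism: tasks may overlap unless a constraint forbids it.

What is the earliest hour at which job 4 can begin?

13

Job 2 has no prerequisites, so it starts at hour 0 and finishes at hour 8.
Nothing blocks job 1, so it runs from hour 0 to hour 3.
Job 3 needs all of job 1 (finishes hour 3); job 2 (finishes hour 8). That puts its earliest start at hour 8; it finishes at 8 + 2 = hour 10.
Job 4 waits on job 3 (finishes hour 10, plus 3-hour gap → hour 13), so the earliest it can start is hour 13.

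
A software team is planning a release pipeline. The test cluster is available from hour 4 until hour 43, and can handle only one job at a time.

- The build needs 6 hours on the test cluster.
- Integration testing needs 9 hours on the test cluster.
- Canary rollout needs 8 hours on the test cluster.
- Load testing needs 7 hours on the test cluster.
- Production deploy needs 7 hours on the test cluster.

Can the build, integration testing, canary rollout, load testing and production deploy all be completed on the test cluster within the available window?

Yes

The test cluster window is 43 − 4 = 39 hours.
Running back to back, the jobs need 6 + 9 + 8 + 7 + 7 = 37 hours on the test cluster.
Since 37 ≤ 39, they fit within the window.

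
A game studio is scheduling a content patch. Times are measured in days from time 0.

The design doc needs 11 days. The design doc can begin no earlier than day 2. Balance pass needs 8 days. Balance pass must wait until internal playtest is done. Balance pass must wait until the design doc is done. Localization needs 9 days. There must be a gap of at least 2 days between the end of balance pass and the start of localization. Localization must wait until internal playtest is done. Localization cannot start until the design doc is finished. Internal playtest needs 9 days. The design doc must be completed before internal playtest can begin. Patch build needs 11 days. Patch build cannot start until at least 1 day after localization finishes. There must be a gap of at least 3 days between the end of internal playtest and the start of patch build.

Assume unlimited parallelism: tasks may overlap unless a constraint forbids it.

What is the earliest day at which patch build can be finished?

The design doc waits on its own release at day 2, so it starts at day 2 and finishes at 2 + 11 = day 13.
Internal playtest cannot begin until the design doc (finishes day 13). It runs from day 13 to 13 + 9 = day 22.
Balance pass cannot start until internal playtest (finishes day 22); the design doc (finishes day 13). The controlling bound is day 22, so balance pass finishes at 22 + 8 = day 30.
For localization: balance pass (finishes day 30, plus 2-day gap → day 32); internal playtest (finishes day 22); the design doc (finishes day 13). Taking the maximum gives a start of day 32, and it finishes at 32 + 9 = day 41.
Patch build cannot start until localization (finishes day 41, plus 1-day gap → day 42); internal playtest (finishes day 22, plus 3-day gap → day 25). The controlling bound is day 42, so patch build finishes at 42 + 11 = day 53.

53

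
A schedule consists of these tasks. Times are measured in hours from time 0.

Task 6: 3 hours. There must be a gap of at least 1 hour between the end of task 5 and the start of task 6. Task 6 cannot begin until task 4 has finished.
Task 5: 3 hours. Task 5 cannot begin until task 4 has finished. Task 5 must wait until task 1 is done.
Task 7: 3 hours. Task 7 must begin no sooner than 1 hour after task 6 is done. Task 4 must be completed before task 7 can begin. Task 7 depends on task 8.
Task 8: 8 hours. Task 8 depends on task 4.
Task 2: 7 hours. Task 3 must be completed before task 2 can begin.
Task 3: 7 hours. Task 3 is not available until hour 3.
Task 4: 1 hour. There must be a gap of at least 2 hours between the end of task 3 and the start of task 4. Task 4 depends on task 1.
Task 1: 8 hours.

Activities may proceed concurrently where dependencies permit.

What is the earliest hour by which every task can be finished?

Task 3 cannot begin until its own release at hour 3. It runs from hour 3 to 3 + 7 = hour 10.
Task 2 cannot begin until task 3 (finishes hour 10). It runs from hour 10 to 10 + 7 = hour 17.
Nothing blocks task 1, so it runs from hour 0 to hour 8.
Task 4 has to wait for task 3 (finishes hour 10, plus 2-hour gap → hour 12); task 1 (finishes hour 8). The latest of these is hour 12, so task 4 runs hour 12 to 12 + 1 = hour 13.
Task 8 cannot begin until task 4 (finishes hour 13). It runs from hour 13 to 13 + 8 = hour 21.
Task 5 needs all of task 4 (finishes hour 13); task 1 (finishes hour 8). That puts its earliest start at hour 13; it finishes at 13 + 3 = hour 16.
For task 6: task 5 (finishes hour 16, plus 1-hour gap → hour 17); task 4 (finishes hour 13). Taking the maximum gives a start of hour 17, and it finishes at 17 + 3 = hour 20.
For task 7: task 6 (finishes hour 20, plus 1-hour gap → hour 21); task 4 (finishes hour 13); task 8 (finishes hour 21). Taking the maximum gives a start of hour 21, and it finishes at 21 + 3 = hour 24.
All tasks are finished once the last one completes. Finish times: Task 1 at 8, Task 2 at 17, Task 3 at 10, Task 4 at 13, Task 5 at 16, Task 6 at 20, Task 7 at 24, Task 8 at 21. The latest is hour 24.

24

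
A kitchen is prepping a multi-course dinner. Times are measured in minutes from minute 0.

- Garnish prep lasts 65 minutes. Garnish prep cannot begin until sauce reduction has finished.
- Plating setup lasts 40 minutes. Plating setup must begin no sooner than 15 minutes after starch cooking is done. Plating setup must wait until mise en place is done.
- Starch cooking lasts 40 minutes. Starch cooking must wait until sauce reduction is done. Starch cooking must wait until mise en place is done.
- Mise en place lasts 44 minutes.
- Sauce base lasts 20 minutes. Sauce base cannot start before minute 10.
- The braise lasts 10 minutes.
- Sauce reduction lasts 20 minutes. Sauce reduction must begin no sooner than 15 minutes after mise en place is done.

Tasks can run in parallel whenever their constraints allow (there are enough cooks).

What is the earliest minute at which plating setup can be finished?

174

Nothing blocks mise en place, so it runs from minute 0 to minute 44.
After mise en place (finishes minute 44, plus 15-minute gap → minute 59), sauce reduction can start at minute 59 and finishes at minute 79.
Starch cooking has to wait for sauce reduction (finishes minute 79); mise en place (finishes minute 44). The latest of these is minute 79, so starch cooking runs minute 79 to 79 + 40 = minute 119.
Plating setup has to wait for starch cooking (finishes minute 119, plus 15-minute gap → minute 134); mise en place (finishes minute 44). The latest of these is minute 134, so plating setup runs minute 134 to 134 + 40 = minute 174.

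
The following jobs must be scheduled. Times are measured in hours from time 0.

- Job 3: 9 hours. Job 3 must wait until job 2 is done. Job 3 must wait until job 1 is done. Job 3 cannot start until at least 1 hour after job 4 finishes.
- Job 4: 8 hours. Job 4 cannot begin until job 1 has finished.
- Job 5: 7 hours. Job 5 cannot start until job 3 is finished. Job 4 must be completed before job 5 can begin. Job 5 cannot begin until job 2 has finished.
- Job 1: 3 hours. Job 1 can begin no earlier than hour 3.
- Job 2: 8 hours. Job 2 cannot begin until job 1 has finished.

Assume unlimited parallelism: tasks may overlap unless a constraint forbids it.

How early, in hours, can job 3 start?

After its own release at hour 3, job 1 can start at hour 3 and finishes at hour 6.
Job 4 waits on job 1 (finishes hour 6), so it starts at hour 6 and finishes at 6 + 8 = hour 14.
Job 2 waits on job 1 (finishes hour 6), so it starts at hour 6 and finishes at 6 + 8 = hour 14.
Job 3 waits on job 2 (finishes hour 14); job 1 (finishes hour 6); job 4 (finishes hour 14, plus 1-hour gap → hour 15). The latest of these is hour 15, which is the earliest job 3 can start.

15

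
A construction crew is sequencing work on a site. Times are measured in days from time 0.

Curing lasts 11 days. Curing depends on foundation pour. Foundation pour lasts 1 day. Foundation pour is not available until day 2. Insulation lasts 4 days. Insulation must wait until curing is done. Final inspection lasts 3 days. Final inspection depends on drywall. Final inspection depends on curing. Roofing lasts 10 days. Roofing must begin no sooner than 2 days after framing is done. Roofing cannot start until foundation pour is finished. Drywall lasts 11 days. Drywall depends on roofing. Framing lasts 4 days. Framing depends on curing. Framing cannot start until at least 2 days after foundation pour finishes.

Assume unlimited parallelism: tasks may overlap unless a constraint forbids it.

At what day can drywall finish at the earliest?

Foundation pour cannot begin until its own release at day 2. It runs from day 2 to 2 + 1 = day 3.
Curing waits on foundation pour (finishes day 3), so it starts at day 3 and finishes at 3 + 11 = day 14.
Framing has to wait for curing (finishes day 14); foundation pour (finishes day 3, plus 2-day gap → day 5). The latest of these is day 14, so framing runs day 14 to 14 + 4 = day 18.
Roofing cannot start until framing (finishes day 18, plus 2-day gap → day 20); foundation pour (finishes day 3). The controlling bound is day 20, so roofing finishes at 20 + 10 = day 30.
Drywall cannot begin until roofing (finishes day 30). It runs from day 30 to 30 + 11 = day 41.

41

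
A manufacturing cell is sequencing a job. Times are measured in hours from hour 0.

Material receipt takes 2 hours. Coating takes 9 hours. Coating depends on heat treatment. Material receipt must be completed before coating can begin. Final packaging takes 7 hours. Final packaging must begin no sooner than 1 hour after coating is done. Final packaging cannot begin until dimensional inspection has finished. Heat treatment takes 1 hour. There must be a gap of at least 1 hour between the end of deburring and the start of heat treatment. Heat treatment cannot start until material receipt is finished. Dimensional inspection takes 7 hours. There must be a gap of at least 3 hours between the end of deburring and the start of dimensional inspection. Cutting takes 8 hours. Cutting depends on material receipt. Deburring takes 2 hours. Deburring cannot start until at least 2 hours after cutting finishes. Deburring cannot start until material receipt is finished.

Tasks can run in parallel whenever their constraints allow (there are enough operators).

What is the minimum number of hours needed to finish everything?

Nothing blocks material receipt, so it runs from hour 0 to hour 2.
Cutting waits on material receipt (finishes hour 2), so it starts at hour 2 and finishes at 2 + 8 = hour 10.
For deburring: cutting (finishes hour 10, plus 2-hour gap → hour 12); material receipt (finishes hour 2). Taking the maximum gives a start of hour 12, and it finishes at 12 + 2 = hour 14.
After deburring (finishes hour 14, plus 3-hour gap → hour 17), dimensional inspection can start at hour 17 and finishes at hour 24.
Heat treatment has to wait for deburring (finishes hour 14, plus 1-hour gap → hour 15); material receipt (finishes hour 2). The latest of these is hour 15, so heat treatment runs hour 15 to 15 + 1 = hour 16.
Coating cannot start until heat treatment (finishes hour 16); material receipt (finishes hour 2). The controlling bound is hour 16, so coating finishes at 16 + 9 = hour 25.
Final packaging has to wait for coating (finishes hour 25, plus 1-hour gap → hour 26); dimensional inspection (finishes hour 24). The latest of these is hour 26, so final packaging runs hour 26 to 26 + 7 = hour 33.
All tasks are finished once the last one completes. Finish times: Material receipt at 2, Cutting at 10, Deburring at 14, Heat treatment at 16, Dimensional inspection at 24, Coating at 25, Final packaging at 33. The latest is hour 33.

33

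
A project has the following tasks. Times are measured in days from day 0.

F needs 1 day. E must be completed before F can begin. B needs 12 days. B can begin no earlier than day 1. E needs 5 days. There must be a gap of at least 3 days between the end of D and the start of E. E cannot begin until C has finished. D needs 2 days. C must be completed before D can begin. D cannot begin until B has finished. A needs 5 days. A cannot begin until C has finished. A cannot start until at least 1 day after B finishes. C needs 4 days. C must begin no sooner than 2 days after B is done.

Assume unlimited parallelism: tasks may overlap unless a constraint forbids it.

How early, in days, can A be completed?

B cannot begin until its own release at day 1. It runs from day 1 to 1 + 12 = day 13.
C cannot begin until B (finishes day 13, plus 2-day gap → day 15). It runs from day 15 to 15 + 4 = day 19.
A cannot start until C (finishes day 19); B (finishes day 13, plus 1-day gap → day 14). The controlling bound is day 19, so A finishes at 19 + 5 = day 24.

24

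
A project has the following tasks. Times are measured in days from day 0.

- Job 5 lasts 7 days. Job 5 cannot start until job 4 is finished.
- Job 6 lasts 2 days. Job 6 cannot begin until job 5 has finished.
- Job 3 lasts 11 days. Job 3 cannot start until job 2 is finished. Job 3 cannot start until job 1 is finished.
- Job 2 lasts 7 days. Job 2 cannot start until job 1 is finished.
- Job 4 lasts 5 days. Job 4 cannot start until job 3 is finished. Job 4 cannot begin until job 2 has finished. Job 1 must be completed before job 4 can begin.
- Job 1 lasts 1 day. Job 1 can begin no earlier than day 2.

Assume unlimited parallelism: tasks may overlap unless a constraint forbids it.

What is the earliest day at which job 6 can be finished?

35

Job 1 waits on its own release at day 2, so it starts at day 2 and finishes at 2 + 1 = day 3.
Job 2 waits on job 1 (finishes day 3), so it starts at day 3 and finishes at 3 + 7 = day 10.
Job 3 has to wait for job 2 (finishes day 10); job 1 (finishes day 3). The latest of these is day 10, so job 3 runs day 10 to 10 + 11 = day 21.
For job 4: job 3 (finishes day 21); job 2 (finishes day 10); job 1 (finishes day 3). Taking the maximum gives a start of day 21, and it finishes at 21 + 5 = day 26.
Job 5 cannot begin until job 4 (finishes day 26). It runs from day 26 to 26 + 7 = day 33.
After job 5 (finishes day 33), job 6 can start at day 33 and finishes at day 35.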